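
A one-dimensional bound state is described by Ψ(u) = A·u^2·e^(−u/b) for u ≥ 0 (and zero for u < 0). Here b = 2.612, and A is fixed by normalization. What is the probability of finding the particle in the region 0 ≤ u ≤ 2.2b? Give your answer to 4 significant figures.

P ≈ 0.4488

The probability is P = ∫ |Ψ|² du over [0, 2.2b].
The normalization integral ∫|Ψ|²du over the whole domain equals 3·b^5/4·A², and A² cancels in the ratio.
Substituting t = u/b, A² and the length scale cancel in the ratio: P = ∫_{0}^{2.2} t^4·e^(-2·t) dt / ∫_{0}^{∞} t^4·e^(-2·t) dt.
With ∫ t^4·e^(-2·t) dt = -(t^4/2 + t^3 + 3·t^2/2 + 3·t/2 + 3/4)·e^(-2·t) + C, the region integral is ≈ 0.336612 and the full one is 3/4.
Taking the ratio, P = 0.44882.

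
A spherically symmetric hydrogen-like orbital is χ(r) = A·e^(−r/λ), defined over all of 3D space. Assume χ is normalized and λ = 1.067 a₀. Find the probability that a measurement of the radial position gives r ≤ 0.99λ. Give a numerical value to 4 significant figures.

P = ∫ |χ|² 4πr² dr over r ≤ 0.99λ.
The full normalization integral is A²·[π·λ^3] = 1, fixing A².
Substituting u = r/λ, A², 4π and the length scale all cancel in the ratio: P = ∫_{0}^{0.99} u^2·e^(-2·u) du / ∫_{0}^{∞} u^2·e^(-2·u) du.
Using ∫ u^2·e^(-2·u) du = -(2·u^2 + 2·u + 1)·e^(-2·u)/4, the numerator is ≈ 0.0794776 and the denominator is 1/4.
This evaluates to P = 0.31791.

P ≈ 0.3179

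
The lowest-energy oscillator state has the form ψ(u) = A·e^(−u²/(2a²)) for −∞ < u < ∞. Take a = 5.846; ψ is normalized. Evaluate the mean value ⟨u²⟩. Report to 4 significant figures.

The expectation value is the |ψ|²-weighted average of u^2: ∫ u^2|ψ|² du.
Using the Gaussian integral ∫_{−∞}^{∞} e^(−αu²) du = √(π/α), since the A² factors cancel between numerator and denominator, ⟨u²⟩ = a^2/2.
With a = 5.846, ⟨u^2⟩ = 17.088.

⟨u^2⟩ ≈ 17.09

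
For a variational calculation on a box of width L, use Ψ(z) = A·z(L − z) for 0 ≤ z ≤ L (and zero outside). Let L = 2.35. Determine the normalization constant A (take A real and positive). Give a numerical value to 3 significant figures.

Require ∫ |Ψ|² dz = 1 over the whole domain.
∫|Ψ|² dz = A²·(L^5/30).
Setting this equal to 1 gives A² = 1/(L^5/30).
Substituting L = 2.35 gives A² = 0.4186, so A = 0.6470.

A ≈ 0.647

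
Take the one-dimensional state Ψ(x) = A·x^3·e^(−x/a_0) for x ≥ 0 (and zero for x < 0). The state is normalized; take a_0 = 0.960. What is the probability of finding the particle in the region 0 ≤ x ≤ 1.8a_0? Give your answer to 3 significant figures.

The probability is P = ∫ |Ψ|² dx over [0, 1.8a_0].
The normalization integral ∫|Ψ|²dx over the whole domain equals 45·a_0^7/8·A², and A² cancels in the ratio.
Let u = x/a_0; then A² and the length scale cancel, so P = ∫_{0}^{1.8} u^6·e^(-2·u) du ÷ ∫_{0}^{∞} u^6·e^(-2·u) du.
An antiderivative of u^6·e^(-2·u) is -(4·u^6 + 12·u^5 + 30·u^4 + 60·u^3 + 90·u^2 + 90·u + 45)·e^(-2·u)/8; evaluating from 0 to 1.8 gives ≈ 0.41216, while the full integral is 45/8.
Taking the ratio, P = 0.07327.

P ≈ 0.0733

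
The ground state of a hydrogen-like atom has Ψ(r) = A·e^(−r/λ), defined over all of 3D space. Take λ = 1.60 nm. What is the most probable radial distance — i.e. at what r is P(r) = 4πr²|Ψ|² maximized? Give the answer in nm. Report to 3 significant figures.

r ≈ 1.60 nm

Set d/dr [P(r) = 4πr²|Ψ|²] = 0 and solve for r > 0.
This gives r = λ.
With λ = 1.60, the most probable radial distance is 1.600 nm.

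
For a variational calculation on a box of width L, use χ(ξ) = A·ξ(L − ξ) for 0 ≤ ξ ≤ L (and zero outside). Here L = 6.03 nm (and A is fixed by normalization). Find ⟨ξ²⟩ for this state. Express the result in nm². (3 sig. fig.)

⟨ξ^2⟩ ≈ 10.4 nm^2

⟨ξ²⟩ = ∫ ξ^2 |χ|² dξ over the full domain.
Expanding the polynomial and integrating term by term, evaluating both integrals, ⟨ξ²⟩ = 2·L^2/7.
With L = 6.03, ⟨ξ^2⟩ = 10.39.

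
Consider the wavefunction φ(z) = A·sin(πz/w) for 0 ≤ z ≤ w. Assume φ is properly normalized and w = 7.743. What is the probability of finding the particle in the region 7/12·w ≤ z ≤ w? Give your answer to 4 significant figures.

The probability is P = ∫ |φ|² dz over [7/12·w, w].
Since A² = 1/(w/2), this is the region integral divided by the full normalization integral.
In terms of u = z/w (A² and the length scale cancel between numerator and denominator), P = [∫_{7/12}^{1} sin(π·u)^2 du] / [∫_{0}^{1} sin(π·u)^2 du].
With ∫ sin(π·u)^2 du = u/2 - sin(2·π·u)/(4·π) + C, the region integral is 5/24 - 1/(8·π) and the full one is 1/2.
This works out to P = (-3 + 5·π)/(12·π).

P ≈ 0.3371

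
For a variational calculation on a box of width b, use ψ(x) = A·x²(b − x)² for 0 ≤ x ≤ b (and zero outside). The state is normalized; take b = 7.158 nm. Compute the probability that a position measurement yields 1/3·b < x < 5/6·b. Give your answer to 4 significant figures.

P ≈ 0.8462

|ψ|² is the probability density, so P = ∫_{1/3·b}^{5/6·b} |ψ|² dx.
The normalization integral ∫|ψ|²dx over the whole domain equals b^9/630·A², and A² cancels in the ratio.
Let u = x/b; then A² and the length scale cancel, so P = ∫_{1/3}^{5/6} u^4·(1 - u)^4 du ÷ ∫_{0}^{1} u^4·(1 - u)^4 du.
Using ∫ u^4·(1 - u)^4 du = u^5·(70·u^4 - 315·u^3 + 540·u^2 - 420·u + 126)/630, the numerator is ≈ 0.00134318 and the denominator is 1/630.
This works out to P = 0.84620.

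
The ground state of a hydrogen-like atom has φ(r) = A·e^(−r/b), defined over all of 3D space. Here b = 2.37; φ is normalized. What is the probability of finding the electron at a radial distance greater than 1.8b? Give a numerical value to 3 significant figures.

With dV = 4πr²dr, the probability is ∫|φ|² dV over r > 1.8b.
Normalization gives A² = 1/(π·b^3).
Substituting u = r/b, A², 4π and the length scale all cancel in the ratio: P = ∫_{1.8}^{∞} u^2·e^(-2·u) du / ∫_{0}^{∞} u^2·e^(-2·u) du.
Using ∫ u^2·e^(-2·u) du = -(2·u^2 + 2·u + 1)·e^(-2·u)/4, the numerator is 277·e^(-18/5)/100 and the denominator is 1/4.
This evaluates to P = 0.3027.

P ≈ 0.303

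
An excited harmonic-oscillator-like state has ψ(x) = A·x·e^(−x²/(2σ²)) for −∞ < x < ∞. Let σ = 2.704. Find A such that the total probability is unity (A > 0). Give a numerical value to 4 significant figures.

A ≈ 0.2389

Require ∫ |ψ|² dx = 1 over the whole domain.
Using the Gaussian integral ∫_{−∞}^{∞} e^(−αx²) dx = √(π/α), ∫|ψ|² dx = A²·(√(π)·σ^3/2).
So A² = (√(π)·σ^3/2)^(−1).
Substituting σ = 2.704 gives A² = 0.057074, so A = 0.23890.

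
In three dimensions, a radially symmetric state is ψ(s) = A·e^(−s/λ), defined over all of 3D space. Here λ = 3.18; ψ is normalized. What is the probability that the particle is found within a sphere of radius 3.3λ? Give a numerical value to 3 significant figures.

P ≈ 0.960

With dV = 4πs²ds, the probability is ∫|ψ|² dV over s ≤ 3.3λ.
A² is fixed by ∫₀^∞ 4πs²|ψ|² ds = 1, i.e. A² = (π·λ^3)^(−1).
In terms of u = s/λ (A², 4π and the length scale all cancel between numerator and denominator), P = [∫_{0}^{3.3} u^2·e^(-2·u) du] / [∫_{0}^{∞} u^2·e^(-2·u) du].
Using ∫ u^2·e^(-2·u) du = -(2·u^2 + 2·u + 1)·e^(-2·u)/4, the numerator is 1/4 - 1469·e^(-33/5)/200 and the denominator is 1/4.
Taking the ratio yields P = 0.9600.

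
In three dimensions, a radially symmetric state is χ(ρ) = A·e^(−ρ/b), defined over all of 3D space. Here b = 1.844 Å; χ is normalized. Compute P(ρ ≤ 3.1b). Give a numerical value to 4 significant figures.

Integrate the radial probability density 4πρ²|χ|² over ρ ≤ 3.1b.
A² is fixed by ∫₀^∞ 4πρ²|χ|² dρ = 1, i.e. A² = (π·b^3)^(−1).
Substituting u = ρ/b, A², 4π and the length scale all cancel in the ratio: P = ∫_{0}^{3.1} u^2·e^(-2·u) du / ∫_{0}^{∞} u^2·e^(-2·u) du.
With ∫ u^2·e^(-2·u) du = -(2·u^2 + 2·u + 1)·e^(-2·u)/4 + C, the region integral is 1/4 - 1321·e^(-31/5)/200 and the full one is 1/4.
The region integral divided by the full integral gives P = 0.94638.

P ≈ 0.9464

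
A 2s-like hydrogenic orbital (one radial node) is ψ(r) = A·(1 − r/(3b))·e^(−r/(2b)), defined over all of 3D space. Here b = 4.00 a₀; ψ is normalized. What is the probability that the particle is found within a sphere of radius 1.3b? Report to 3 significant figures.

With dV = 4πr²dr, the probability is ∫|ψ|² dV over r ≤ 1.3b.
A² is fixed by ∫₀^∞ 4πr²|ψ|² dr = 1, i.e. A² = (8·π·b^3/3)^(−1).
Substituting u = r/b, A², 4π and the length scale all cancel in the ratio: P = ∫_{0}^{1.3} u^2·(1 - u/3)^2·e^(-u) du / ∫_{0}^{∞} u^2·(1 - u/3)^2·e^(-u) du.
Using ∫ u^2·(1 - u/3)^2·e^(-u) du = (-u^4 + 2·u^3 - 3·u^2 - 6·u - 6)·e^(-u)/9, the numerator is ≈ 0.14183 and the denominator is 2/3.
Taking the ratio yields P = 0.2127.

P ≈ 0.213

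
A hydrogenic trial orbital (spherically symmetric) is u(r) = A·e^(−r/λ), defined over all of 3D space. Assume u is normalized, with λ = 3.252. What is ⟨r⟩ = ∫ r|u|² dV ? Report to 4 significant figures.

⟨r⟩ ≈ 4.878

⟨r⟩ = ∫ r |u|² 4πr² dr over the full domain.
The ratio of the moment integral to the normalization integral gives ⟨r⟩ = 3·λ/2.
With λ = 3.252, ⟨r⟩ = 4.8780.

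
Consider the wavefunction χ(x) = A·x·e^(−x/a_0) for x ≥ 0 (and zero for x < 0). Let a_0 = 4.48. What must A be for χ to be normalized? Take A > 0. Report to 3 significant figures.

Normalization requires ∫|χ|² dx = 1, integrated from 0 to ∞.
With ∫₀^∞ x^2 e^(−αx) dx = 2!/α^3, the integral (without the A² prefactor) comes out to a_0^3/4.
Plugging in a_0 = 4.48 yields A = 0.2109.

A ≈ 0.211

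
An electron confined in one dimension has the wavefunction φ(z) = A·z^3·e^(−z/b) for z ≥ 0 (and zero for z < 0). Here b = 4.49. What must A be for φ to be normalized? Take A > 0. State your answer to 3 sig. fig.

The normalization condition is ∫|φ|² dz = 1 from 0 to ∞.
With ∫₀^∞ z^6 e^(−αz) dz = 6!/α^7, with φ = A·z^3·e^(−z/b), the integral evaluates to A²·[45·b^7/8].
Hence A² = 1/[45·b^7/8].
With b = 4.49: A² = 0.000004832 and A = 0.002198.

A ≈ 0.00220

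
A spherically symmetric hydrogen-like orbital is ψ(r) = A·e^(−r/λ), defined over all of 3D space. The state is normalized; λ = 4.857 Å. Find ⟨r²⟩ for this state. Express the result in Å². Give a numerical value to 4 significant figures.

The expectation value is the |ψ|²-weighted average of r^2: ∫ r^2|ψ|² 4πr² dr.
Recall ∫₀^∞ r^m e^(−r/β) dr = m!·β^(m+1), evaluating both integrals, ⟨r²⟩ = 3·λ^2.
Putting λ = 4.857 gives 70.771.

⟨r^2⟩ ≈ 70.77 Å^2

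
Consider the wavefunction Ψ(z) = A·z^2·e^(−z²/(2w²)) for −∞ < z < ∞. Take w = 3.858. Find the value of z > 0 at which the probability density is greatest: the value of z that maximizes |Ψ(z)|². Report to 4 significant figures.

z ≈ 5.456

Set d/dz [|Ψ(z)|²] = 0 and solve for z > 0.
This gives z = √(2)·w.
With w = 3.858, the value of z > 0 at which the probability density is greatest is 5.4560.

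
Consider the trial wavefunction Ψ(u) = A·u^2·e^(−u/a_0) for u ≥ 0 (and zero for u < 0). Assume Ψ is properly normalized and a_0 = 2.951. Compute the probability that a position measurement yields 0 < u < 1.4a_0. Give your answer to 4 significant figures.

P ≈ 0.1523

|Ψ|² is the probability density, so P = ∫_{0}^{1.4a_0} |Ψ|² du.
Since A² = 1/(3·a_0^5/4), this is the region integral divided by the full normalization integral.
Let t = u/a_0; then A² and the length scale cancel, so P = ∫_{0}^{1.4} t^4·e^(-2·t) dt ÷ ∫_{0}^{∞} t^4·e^(-2·t) dt.
An antiderivative of t^4·e^(-2·t) is -(t^4/2 + t^3 + 3·t^2/2 + 3·t/2 + 3/4)·e^(-2·t); evaluating from 0 to 1.4 gives ≈ 0.114243, while the full integral is 3/4.
This works out to P = 0.15232.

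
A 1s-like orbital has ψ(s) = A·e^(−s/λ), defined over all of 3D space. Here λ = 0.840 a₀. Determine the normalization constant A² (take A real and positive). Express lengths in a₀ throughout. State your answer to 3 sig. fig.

Normalization requires ∫|ψ|² 4πs² ds = 1, integrated from 0 to ∞.
(Spherical symmetry: dV = 4πs² ds.)
Using ∫₀^∞ sⁿ e^(−αs) ds = n!/αⁿ⁺¹, the integral (without the A² prefactor) comes out to π·λ^3.
Substituting λ = 0.840 gives A² = 0.5370, so A = 0.7328.

A^2 ≈ 0.537 a₀^(-3)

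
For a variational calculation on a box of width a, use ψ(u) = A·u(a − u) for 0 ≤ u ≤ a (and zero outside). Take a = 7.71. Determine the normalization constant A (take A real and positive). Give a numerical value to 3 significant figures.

A ≈ 0.0332

Normalization requires ∫|ψ|² du = 1, integrated from 0 to a.
Expanding the polynomial and integrating term by term, ∫|ψ|² du = A²·(a^5/30).
Hence A² = 1/[a^5/30].
With a = 7.71: A² = 0.001101 and A = 0.03318.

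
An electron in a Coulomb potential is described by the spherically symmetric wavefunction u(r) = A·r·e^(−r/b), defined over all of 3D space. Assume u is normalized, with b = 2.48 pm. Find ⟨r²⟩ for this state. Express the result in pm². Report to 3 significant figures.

⟨r²⟩ = ∫ r^2 |u|² 4πr² dr over the full domain.
Using ∫₀^∞ rⁿ e^(−αr) dr = n!/αⁿ⁺¹, since the A² factors cancel between numerator and denominator, ⟨r²⟩ = 15·b^2/2.
Putting b = 2.48 gives 46.13.

⟨r^2⟩ ≈ 46.1 pm^2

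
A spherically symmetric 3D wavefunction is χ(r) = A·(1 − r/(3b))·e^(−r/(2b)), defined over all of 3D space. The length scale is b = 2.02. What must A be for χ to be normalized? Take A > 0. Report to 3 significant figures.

We need A² ∫|f|² 4πr² dr = 1, taking the integral from 0 to ∞.
(Spherical symmetry: dV = 4πr² dr.)
With ∫₀^∞ r^4 e^(−αr) dr = 4!/α^5, with χ = A·(1 − r/(3b))·e^(−r/(2b)), the integral evaluates to A²·[8·π·b^3/3].
Plugging in b = 2.02 yields A = 0.1203.

A ≈ 0.120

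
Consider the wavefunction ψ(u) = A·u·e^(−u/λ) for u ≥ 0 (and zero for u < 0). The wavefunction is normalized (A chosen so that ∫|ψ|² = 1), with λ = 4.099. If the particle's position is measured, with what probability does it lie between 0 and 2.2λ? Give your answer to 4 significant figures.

P ≈ 0.8149

P = ∫_{0}^{2.2λ} |ψ(u)|² du.
The normalization integral ∫|ψ|²du over the whole domain equals λ^3/4·A², and A² cancels in the ratio.
In terms of t = u/λ (A² and the length scale cancel between numerator and denominator), P = [∫_{0}^{2.2} t^2·e^(-2·t) dt] / [∫_{0}^{∞} t^2·e^(-2·t) dt].
An antiderivative of t^2·e^(-2·t) is -(2·t^2 + 2·t + 1)·e^(-2·t)/4; evaluating from 0 to 2.2 gives 1/4 - 377·e^(-22/5)/100, while the full integral is 1/4.
This works out to P = 0.81486.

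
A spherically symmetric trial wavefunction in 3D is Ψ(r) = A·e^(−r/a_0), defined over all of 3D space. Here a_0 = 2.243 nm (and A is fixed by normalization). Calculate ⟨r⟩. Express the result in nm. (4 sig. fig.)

By definition ⟨r⟩ = ∫ r |Ψ(r)|² 4πr² dr.
With ∫₀^∞ r^3 e^(−αr) dr = 3!/α^4, evaluating both integrals, ⟨r⟩ = 3·a_0/2.
Putting a_0 = 2.243 gives 3.3645.

⟨r⟩ ≈ 3.365 nm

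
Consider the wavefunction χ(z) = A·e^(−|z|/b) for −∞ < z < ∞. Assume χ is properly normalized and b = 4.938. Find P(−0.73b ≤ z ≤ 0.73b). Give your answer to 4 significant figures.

P ≈ 0.7678

|χ|² is the probability density, so P = ∫_{−0.73b}^{0.73b} |χ|² dz.
With A² fixed by ∫|χ|² = 1, i.e. A² = (b)^(−1), substitute and integrate.
Both integrals are even about z = 0, so only the z ≥ 0 halves are needed (the factors of 2 cancel). In terms of u = z/b (A² and the length scale cancel between numerator and denominator), P = [∫_{0}^{0.73} e^(-2·u) du] / [∫_{0}^{∞} e^(-2·u) du].
With ∫ e^(-2·u) du = -e^(-2·u)/2 + C, the region integral is 1/2 - e^(-73/50)/2 and the full one is 1/2.
Evaluating gives P = 0.76776.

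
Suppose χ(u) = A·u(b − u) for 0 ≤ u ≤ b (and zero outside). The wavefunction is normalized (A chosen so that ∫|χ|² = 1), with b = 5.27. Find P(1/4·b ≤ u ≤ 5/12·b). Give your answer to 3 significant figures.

P ≈ 0.243

|χ|² is the probability density, so P = ∫_{1/4·b}^{5/12·b} |χ|² du.
The normalization integral ∫|χ|²du over the whole domain equals b^5/30·A², and A² cancels in the ratio.
Substituting t = u/b, A² and the length scale cancel in the ratio: P = ∫_{1/4}^{5/12} t^2·(1 - t)^2 dt / ∫_{0}^{1} t^2·(1 - t)^2 dt.
Using ∫ t^2·(1 - t)^2 dt = t^3·(6·t^2 - 15·t + 10)/30, the numerator is ≈ 0.0081035 and the denominator is 1/30.
Evaluating gives P = 0.2431.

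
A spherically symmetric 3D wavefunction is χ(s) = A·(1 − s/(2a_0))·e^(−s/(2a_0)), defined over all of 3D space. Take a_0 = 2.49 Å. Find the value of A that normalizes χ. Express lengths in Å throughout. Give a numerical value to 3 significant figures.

A ≈ 0.0508 Å^(-3/2)

The normalization condition is ∫|χ|² 4πs² ds = 1 from 0 to ∞.
With ∫₀^∞ s^4 e^(−αs) ds = 4!/α^5, with χ = A·(1 − s/(2a_0))·e^(−s/(2a_0)), the integral evaluates to A²·[8·π·a_0^3].
With a_0 = 2.49: A² = 0.002577 and A = 0.05077.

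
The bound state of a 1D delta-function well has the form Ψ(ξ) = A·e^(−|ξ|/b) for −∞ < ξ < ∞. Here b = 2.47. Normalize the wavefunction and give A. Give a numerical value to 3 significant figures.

Require ∫ |Ψ|² dξ = 1 over the whole domain.
Using ∫₀^∞ ξⁿ e^(−αξ) dξ = n!/αⁿ⁺¹, the integral (without the A² prefactor) comes out to b.
Setting this equal to 1 gives A² = 1/(b).
Substituting b = 2.47 gives A² = 0.4049, so A = 0.6363.

A ≈ 0.636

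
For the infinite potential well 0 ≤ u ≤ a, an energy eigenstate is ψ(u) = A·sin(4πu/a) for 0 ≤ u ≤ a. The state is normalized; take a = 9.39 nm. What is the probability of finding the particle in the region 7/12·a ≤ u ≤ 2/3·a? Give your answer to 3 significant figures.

|ψ|² is the probability density, so P = ∫_{7/12·a}^{2/3·a} |ψ|² du.
The normalization integral ∫|ψ|²du over the whole domain equals a/2·A², and A² cancels in the ratio.
In terms of t = u/a (A² and the length scale cancel between numerator and denominator), P = [∫_{7/12}^{2/3} sin(4·π·t)^2 dt] / [∫_{0}^{1} sin(4·π·t)^2 dt].
Using ∫ sin(4·π·t)^2 dt = t/2 - sin(4·π·t)·cos(4·π·t)/(8·π), the numerator is √(3)/(16·π) + 1/24 and the denominator is 1/2.
The result is P = (√(3)/8 + π/12)/π.

P ≈ 0.152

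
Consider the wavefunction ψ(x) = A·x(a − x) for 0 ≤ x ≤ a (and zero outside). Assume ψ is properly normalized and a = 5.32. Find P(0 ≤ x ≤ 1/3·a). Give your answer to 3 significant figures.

P ≈ 0.210

The probability is P = ∫ |ψ|² dx over [0, 1/3·a].
The normalization integral ∫|ψ|²dx over the whole domain equals a^5/30·A², and A² cancels in the ratio.
Let u = x/a; then A² and the length scale cancel, so P = ∫_{0}^{1/3} u^2·(1 - u)^2 du ÷ ∫_{0}^{1} u^2·(1 - u)^2 du.
An antiderivative of u^2·(1 - u)^2 is u^3·(6·u^2 - 15·u + 10)/30; evaluating from 0 to 1/3 gives 17/2430, while the full integral is 1/30.
This works out to P = 17/81.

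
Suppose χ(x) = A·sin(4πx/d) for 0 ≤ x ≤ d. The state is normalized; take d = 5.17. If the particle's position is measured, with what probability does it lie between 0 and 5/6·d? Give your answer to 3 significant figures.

P ≈ 0.799

P = ∫_{0}^{5/6·d} |χ(x)|² dx.
With A² fixed by ∫|χ|² = 1, i.e. A² = (d/2)^(−1), substitute and integrate.
Let u = x/d; then A² and the length scale cancel, so P = ∫_{0}^{5/6} sin(4·π·u)^2 du ÷ ∫_{0}^{1} sin(4·π·u)^2 du.
With ∫ sin(4·π·u)^2 du = u/2 - sin(4·π·u)·cos(4·π·u)/(8·π) + C, the region integral is -√(3)/(32·π) + 5/12 and the full one is 1/2.
Evaluating gives P = -√(3)/(16·π) + 5/6.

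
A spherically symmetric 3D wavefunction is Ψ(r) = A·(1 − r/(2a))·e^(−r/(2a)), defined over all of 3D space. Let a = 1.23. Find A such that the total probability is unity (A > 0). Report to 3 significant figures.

A ≈ 0.146

We need A² ∫|f|² 4πr² dr = 1, taking the integral from 0 to ∞.
In 3D with spherical symmetry the volume element is 4πr² dr.
Recall ∫₀^∞ r^m e^(−r/β) dr = m!·β^(m+1), the integral (without the A² prefactor) comes out to 8·π·a^3.
Hence A² = 1/[8·π·a^3].
Substituting a = 1.23 gives A² = 0.02138, so A = 0.1462.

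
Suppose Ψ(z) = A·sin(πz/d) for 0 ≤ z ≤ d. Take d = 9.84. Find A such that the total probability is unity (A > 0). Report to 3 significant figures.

We need A² ∫|f|² dz = 1, taking the integral from 0 to d.
Using sin²θ = (1 − cos 2θ)/2, carrying out the integral gives A² · d/2.
With d = 9.84: A² = 0.2033 and A = 0.4508.

A ≈ 0.451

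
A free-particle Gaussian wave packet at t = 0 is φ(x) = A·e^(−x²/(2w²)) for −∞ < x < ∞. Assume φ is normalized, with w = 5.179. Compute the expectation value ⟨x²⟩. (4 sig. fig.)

⟨x^2⟩ ≈ 13.41

⟨x²⟩ = ∫ x^2 |φ|² dx over the full domain.
Evaluating both integrals, ⟨x²⟩ = w^2/2.
Putting w = 5.179 gives 13.411.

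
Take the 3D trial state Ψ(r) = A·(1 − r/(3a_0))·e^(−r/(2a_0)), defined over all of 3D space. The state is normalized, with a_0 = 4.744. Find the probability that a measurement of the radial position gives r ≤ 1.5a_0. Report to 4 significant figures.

P ≈ 0.2539

P = ∫ |Ψ|² 4πr² dr over r ≤ 1.5a_0.
The full normalization integral is A²·[8·π·a_0^3/3] = 1, fixing A².
Let u = r/a_0; then A², 4π and the length scale all cancel, so P = ∫_{0}^{1.5} u^2·(1 - u/3)^2·e^(-u) du ÷ ∫_{0}^{∞} u^2·(1 - u/3)^2·e^(-u) du.
Using ∫ u^2·(1 - u/3)^2·e^(-u) du = (-u^4 + 2·u^3 - 3·u^2 - 6·u - 6)·e^(-u)/9, the numerator is 2/3 - 107·e^(-3/2)/48 and the denominator is 2/3.
Taking the ratio yields P = 0.25391.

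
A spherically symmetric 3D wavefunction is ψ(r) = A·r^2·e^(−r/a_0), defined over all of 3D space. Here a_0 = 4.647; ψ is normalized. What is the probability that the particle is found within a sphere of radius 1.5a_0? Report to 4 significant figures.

P = ∫ |ψ|² 4πr² dr over r ≤ 1.5a_0.
A² is fixed by ∫₀^∞ 4πr²|ψ|² dr = 1, i.e. A² = (45·π·a_0^7/2)^(−1).
In terms of u = r/a_0 (A², 4π and the length scale all cancel between numerator and denominator), P = [∫_{0}^{1.5} u^6·e^(-2·u) du] / [∫_{0}^{∞} u^6·e^(-2·u) du].
With ∫ u^6·e^(-2·u) du = -(4·u^6 + 12·u^5 + 30·u^4 + 60·u^3 + 90·u^2 + 90·u + 45)·e^(-2·u)/8 + C, the region integral is ≈ 0.188486 and the full one is 45/8.
The region integral divided by the full integral gives P = 0.033509.

P ≈ 0.03351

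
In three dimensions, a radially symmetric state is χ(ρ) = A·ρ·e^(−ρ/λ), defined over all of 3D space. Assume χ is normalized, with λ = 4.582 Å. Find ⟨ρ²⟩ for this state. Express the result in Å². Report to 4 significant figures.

⟨ρ²⟩ = ∫ ρ^2 |χ|² 4πρ² dρ over the full domain.
With ∫₀^∞ ρ^6 e^(−αρ) dρ = 6!/α^7, the ratio of the moment integral to the normalization integral gives ⟨ρ²⟩ = 15·λ^2/2.
Putting λ = 4.582 gives 157.46.

⟨ρ^2⟩ ≈ 157.5 Å^2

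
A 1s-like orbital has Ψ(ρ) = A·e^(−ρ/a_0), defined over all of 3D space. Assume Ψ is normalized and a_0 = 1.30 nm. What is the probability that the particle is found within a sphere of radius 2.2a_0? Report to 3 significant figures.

P ≈ 0.815

With dV = 4πρ²dρ, the probability is ∫|Ψ|² dV over ρ ≤ 2.2a_0.
Normalization gives A² = 1/(π·a_0^3).
In terms of u = ρ/a_0 (A², 4π and the length scale all cancel between numerator and denominator), P = [∫_{0}^{2.2} u^2·e^(-2·u) du] / [∫_{0}^{∞} u^2·e^(-2·u) du].
An antiderivative of u^2·e^(-2·u) is -(2·u^2 + 2·u + 1)·e^(-2·u)/4; evaluating from 0 to 2.2 gives 1/4 - 377·e^(-22/5)/100, while the full integral is 1/4.
Taking the ratio yields P = 0.8149.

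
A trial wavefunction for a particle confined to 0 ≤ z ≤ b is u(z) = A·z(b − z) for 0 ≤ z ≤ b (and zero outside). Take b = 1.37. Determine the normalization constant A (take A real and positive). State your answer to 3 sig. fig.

We need A² ∫|f|² dz = 1, taking the integral from 0 to b.
Expanding the polynomial and integrating term by term, ∫|u|² dz = A²·(b^5/30).
With b = 1.37: A² = 6.216 and A = 2.493.

A ≈ 2.49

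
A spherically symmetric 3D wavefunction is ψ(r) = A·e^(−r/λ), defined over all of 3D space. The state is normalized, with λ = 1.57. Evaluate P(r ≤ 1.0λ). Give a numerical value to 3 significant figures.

Integrate the radial probability density 4πr²|ψ|² over r ≤ 1.0λ.
Normalization gives A² = 1/(π·λ^3).
Substituting u = r/λ, A², 4π and the length scale all cancel in the ratio: P = ∫_{0}^{1.0} u^2·e^(-2·u) du / ∫_{0}^{∞} u^2·e^(-2·u) du.
An antiderivative of u^2·e^(-2·u) is -(2·u^2 + 2·u + 1)·e^(-2·u)/4; evaluating from 0 to 1.0 gives 1/4 - 5·e^(-2)/4, while the full integral is 1/4.
This evaluates to P = 0.3233.

P ≈ 0.323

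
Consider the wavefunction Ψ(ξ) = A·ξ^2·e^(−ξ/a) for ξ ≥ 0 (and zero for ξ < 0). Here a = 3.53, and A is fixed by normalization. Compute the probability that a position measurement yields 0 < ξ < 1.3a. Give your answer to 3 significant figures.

P ≈ 0.123

P = ∫_{0}^{1.3a} |Ψ(ξ)|² dξ.
With A² fixed by ∫|Ψ|² = 1, i.e. A² = (3·a^5/4)^(−1), substitute and integrate.
Substituting u = ξ/a, A² and the length scale cancel in the ratio: P = ∫_{0}^{1.3} u^4·e^(-2·u) du / ∫_{0}^{∞} u^4·e^(-2·u) du.
With ∫ u^4·e^(-2·u) du = -(u^4/2 + u^3 + 3·u^2/2 + 3·u/2 + 3/4)·e^(-2·u) + C, the region integral is ≈ 0.091932 and the full one is 3/4.
The result is P = 0.1226.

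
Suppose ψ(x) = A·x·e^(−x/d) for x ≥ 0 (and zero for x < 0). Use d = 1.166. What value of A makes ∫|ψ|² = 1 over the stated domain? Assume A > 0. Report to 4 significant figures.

Normalization requires ∫|ψ|² dx = 1, integrated from 0 to ∞.
Carrying out the integral gives A² · d^3/4.
Setting this equal to 1 gives A² = 1/(d^3/4).
With d = 1.166: A² = 2.5233 and A = 1.5885.

A ≈ 1.588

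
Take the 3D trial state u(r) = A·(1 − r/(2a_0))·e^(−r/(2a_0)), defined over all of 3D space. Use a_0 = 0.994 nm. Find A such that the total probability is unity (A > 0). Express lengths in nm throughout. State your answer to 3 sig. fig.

A ≈ 0.201 nm^(-3/2)

Require ∫ |u|² 4πr² dr = 1 over the whole domain.
(Spherical symmetry: dV = 4πr² dr.)
Carrying out the integral gives A² · 8·π·a_0^3.
Hence A² = 1/[8·π·a_0^3].
With a_0 = 0.994: A² = 0.04051 and A = 0.2013.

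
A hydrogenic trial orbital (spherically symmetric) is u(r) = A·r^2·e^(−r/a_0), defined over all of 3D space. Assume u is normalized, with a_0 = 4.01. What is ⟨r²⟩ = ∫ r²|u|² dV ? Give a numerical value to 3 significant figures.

⟨r^2⟩ ≈ 225

⟨r²⟩ = ∫ r^2 |u|² 4πr² dr over the full domain.
With ∫₀^∞ r^8 e^(−αr) dr = 8!/α^9, since the A² factors cancel between numerator and denominator, ⟨r²⟩ = 14·a_0^2.
With a_0 = 4.01, ⟨r^2⟩ = 225.1.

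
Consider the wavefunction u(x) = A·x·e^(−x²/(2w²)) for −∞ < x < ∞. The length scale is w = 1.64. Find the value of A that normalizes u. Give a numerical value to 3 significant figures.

A ≈ 0.506

The normalization condition is ∫|u|² dx = 1 from −∞ to ∞.
Using the Gaussian integral ∫_{−∞}^{∞} e^(−αx²) dx = √(π/α), with u = A·x·e^(−x²/(2w²)), the integral evaluates to A²·[√(π)·w^3/2].
Plugging in w = 1.64 yields A = 0.5058.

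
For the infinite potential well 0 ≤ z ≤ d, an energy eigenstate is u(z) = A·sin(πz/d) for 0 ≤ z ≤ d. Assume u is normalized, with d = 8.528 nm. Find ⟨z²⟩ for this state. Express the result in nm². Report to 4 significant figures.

⟨z^2⟩ ≈ 20.56 nm^2

⟨z²⟩ = ∫ z^2 |u|² dz over the full domain.
Evaluating both integrals, ⟨z²⟩ = -d^2/(2·π^2) + d^2/3.
Putting d = 8.528 gives 20.558.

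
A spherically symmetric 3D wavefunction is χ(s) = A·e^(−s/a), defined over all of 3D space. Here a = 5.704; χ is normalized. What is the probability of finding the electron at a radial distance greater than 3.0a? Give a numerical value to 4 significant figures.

P ≈ 0.06197

P = ∫ |χ|² 4πs² ds over s > 3.0a.
Normalization gives A² = 1/(π·a^3).
In terms of u = s/a (A², 4π and the length scale all cancel between numerator and denominator), P = [∫_{3.0}^{∞} u^2·e^(-2·u) du] / [∫_{0}^{∞} u^2·e^(-2·u) du].
Using ∫ u^2·e^(-2·u) du = -(2·u^2 + 2·u + 1)·e^(-2·u)/4, the numerator is 25·e^(-6)/4 and the denominator is 1/4.
The region integral divided by the full integral gives P = 0.061969.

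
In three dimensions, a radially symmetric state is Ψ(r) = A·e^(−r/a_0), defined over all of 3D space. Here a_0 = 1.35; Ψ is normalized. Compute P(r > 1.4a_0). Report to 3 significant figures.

P ≈ 0.469

P = ∫ |Ψ|² 4πr² dr over r > 1.4a_0.
The full normalization integral is A²·[π·a_0^3] = 1, fixing A².
Let u = r/a_0; then A², 4π and the length scale all cancel, so P = ∫_{1.4}^{∞} u^2·e^(-2·u) du ÷ ∫_{0}^{∞} u^2·e^(-2·u) du.
Using ∫ u^2·e^(-2·u) du = -(2·u^2 + 2·u + 1)·e^(-2·u)/4, the numerator is 193·e^(-14/5)/100 and the denominator is 1/4.
The region integral divided by the full integral gives P = 0.4695.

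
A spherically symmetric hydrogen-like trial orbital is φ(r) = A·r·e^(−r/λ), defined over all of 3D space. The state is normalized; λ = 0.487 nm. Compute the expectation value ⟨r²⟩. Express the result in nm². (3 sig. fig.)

⟨r^2⟩ ≈ 1.78 nm^2

By definition ⟨r²⟩ = ∫ r^2 |φ(r)|² 4πr² dr.
Since the A² factors cancel between numerator and denominator, ⟨r²⟩ = 15·λ^2/2.
Putting λ = 0.487 gives 1.779.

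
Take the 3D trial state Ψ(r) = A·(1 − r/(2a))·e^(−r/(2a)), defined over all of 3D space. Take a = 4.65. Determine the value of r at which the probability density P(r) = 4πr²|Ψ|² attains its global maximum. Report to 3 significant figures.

Differentiate P(r) = 4πr²|Ψ|² with respect to r and set to zero.
This gives r = a·(√(5) + 3).
With a = 4.65, the most probable radial distance is 24.35.

r ≈ 24.3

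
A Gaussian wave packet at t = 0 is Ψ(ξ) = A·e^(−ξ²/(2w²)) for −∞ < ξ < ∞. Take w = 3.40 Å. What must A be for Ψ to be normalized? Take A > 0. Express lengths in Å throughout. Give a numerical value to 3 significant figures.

The normalization condition is ∫|Ψ|² dξ = 1 from −∞ to ∞.
Using the Gaussian integral ∫_{−∞}^{∞} e^(−αξ²) dξ = √(π/α), the integral (without the A² prefactor) comes out to √(π)·w.
Setting this equal to 1 gives A² = 1/(√(π)·w).
Plugging in w = 3.40 yields A = 0.4074.

A ≈ 0.407 Å^(-1/2)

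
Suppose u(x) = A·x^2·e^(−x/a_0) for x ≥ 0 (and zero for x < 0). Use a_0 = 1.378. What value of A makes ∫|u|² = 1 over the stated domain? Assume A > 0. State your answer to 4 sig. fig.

Normalization requires ∫|u|² dx = 1, integrated from 0 to ∞.
The integral (without the A² prefactor) comes out to 3·a_0^5/4.
Setting this equal to 1 gives A² = 1/(3·a_0^5/4).
Plugging in a_0 = 1.378 yields A = 0.51802.

A ≈ 0.5180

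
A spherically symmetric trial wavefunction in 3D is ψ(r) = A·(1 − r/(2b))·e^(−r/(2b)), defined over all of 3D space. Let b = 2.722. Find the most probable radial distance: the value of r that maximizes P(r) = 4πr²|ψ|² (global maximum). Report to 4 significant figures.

Differentiate P(r) = 4πr²|ψ|² with respect to r and set to zero.
Solving yields r = b·(√(5) + 3).
With b = 2.722, the most probable radial distance is 14.253.

r ≈ 14.25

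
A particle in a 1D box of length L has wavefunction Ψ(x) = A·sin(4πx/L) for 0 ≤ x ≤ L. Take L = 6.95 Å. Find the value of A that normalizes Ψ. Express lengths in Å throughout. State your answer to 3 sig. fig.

A ≈ 0.536 Å^(-1/2)

Normalization requires ∫|Ψ|² dx = 1, integrated from 0 to L.
Using sin²θ = (1 − cos 2θ)/2, the integral (without the A² prefactor) comes out to L/2.
So A² = (L/2)^(−1).
With L = 6.95: A² = 0.2878 and A = 0.5364.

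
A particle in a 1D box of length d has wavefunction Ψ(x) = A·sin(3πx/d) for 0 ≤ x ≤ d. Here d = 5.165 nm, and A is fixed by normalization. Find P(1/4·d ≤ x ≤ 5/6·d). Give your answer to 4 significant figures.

|Ψ|² is the probability density, so P = ∫_{1/4·d}^{5/6·d} |Ψ|² dx.
Since A² = 1/(d/2), this is the region integral divided by the full normalization integral.
Let u = x/d; then A² and the length scale cancel, so P = ∫_{1/4}^{5/6} sin(3·π·u)^2 du ÷ ∫_{0}^{1} sin(3·π·u)^2 du.
Using ∫ sin(3·π·u)^2 du = u/2 - sin(6·π·u)/(12·π), the numerator is 7/24 - 1/(12·π) and the denominator is 1/2.
Evaluating gives P = (-2 + 7·π)/(12·π).

P ≈ 0.5303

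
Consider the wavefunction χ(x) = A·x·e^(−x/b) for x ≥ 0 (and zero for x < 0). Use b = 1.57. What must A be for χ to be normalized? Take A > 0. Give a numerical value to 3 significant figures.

We need A² ∫|f|² dx = 1, taking the integral from 0 to ∞.
Using ∫₀^∞ xⁿ e^(−αx) dx = n!/αⁿ⁺¹, carrying out the integral gives A² · b^3/4.
Hence A² = 1/[b^3/4].
Substituting b = 1.57 gives A² = 1.034, so A = 1.017.

A ≈ 1.02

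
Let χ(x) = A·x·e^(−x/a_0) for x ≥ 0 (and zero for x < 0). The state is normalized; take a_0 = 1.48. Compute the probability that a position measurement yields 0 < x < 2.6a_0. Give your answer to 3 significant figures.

|χ|² is the probability density, so P = ∫_{0}^{2.6a_0} |χ|² dx.
Since A² = 1/(a_0^3/4), this is the region integral divided by the full normalization integral.
Substituting u = x/a_0, A² and the length scale cancel in the ratio: P = ∫_{0}^{2.6} u^2·e^(-2·u) du / ∫_{0}^{∞} u^2·e^(-2·u) du.
Using ∫ u^2·e^(-2·u) du = -(2·u^2 + 2·u + 1)·e^(-2·u)/4, the numerator is 1/4 - 493·e^(-26/5)/100 and the denominator is 1/4.
Evaluating gives P = 0.8912.

P ≈ 0.891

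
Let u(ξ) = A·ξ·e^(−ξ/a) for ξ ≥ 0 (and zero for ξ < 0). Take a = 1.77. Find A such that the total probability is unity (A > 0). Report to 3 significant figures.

A ≈ 0.849

The normalization condition is ∫|u|² dξ = 1 from 0 to ∞.
∫|u|² dξ = A²·(a^3/4).
Hence A² = 1/[a^3/4].
Plugging in a = 1.77 yields A = 0.8493.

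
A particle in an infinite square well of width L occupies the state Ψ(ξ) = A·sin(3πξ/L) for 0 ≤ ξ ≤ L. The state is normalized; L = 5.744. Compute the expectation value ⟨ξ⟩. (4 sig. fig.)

⟨ξ⟩ ≈ 2.872

The expectation value is the |Ψ|²-weighted average of ξ: ∫ ξ|Ψ|² dξ.
The ratio of the moment integral to the normalization integral gives ⟨ξ⟩ = L/2.
Putting L = 5.744 gives 2.8720.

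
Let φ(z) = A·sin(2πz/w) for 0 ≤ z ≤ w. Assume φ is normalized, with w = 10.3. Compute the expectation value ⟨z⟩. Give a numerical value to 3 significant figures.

The expectation value is the |φ|²-weighted average of z: ∫ z|φ|² dz.
The ratio of the moment integral to the normalization integral gives ⟨z⟩ = w/2.
Putting w = 10.3 gives 5.150.

⟨z⟩ ≈ 5.15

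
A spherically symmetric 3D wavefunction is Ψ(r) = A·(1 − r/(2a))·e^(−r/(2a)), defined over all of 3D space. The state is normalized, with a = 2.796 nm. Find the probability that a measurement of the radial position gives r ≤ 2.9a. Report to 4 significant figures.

P ≈ 0.06758

With dV = 4πr²dr, the probability is ∫|Ψ|² dV over r ≤ 2.9a.
A² is fixed by ∫₀^∞ 4πr²|Ψ|² dr = 1, i.e. A² = (8·π·a^3)^(−1).
Substituting u = r/a, A², 4π and the length scale all cancel in the ratio: P = ∫_{0}^{2.9} u^2·(1 - u/2)^2·e^(-u) du / ∫_{0}^{∞} u^2·(1 - u/2)^2·e^(-u) du.
With ∫ u^2·(1 - u/2)^2·e^(-u) du = -(u^4/4 + u^2 + 2·u + 2)·e^(-u) + C, the region integral is ≈ 0.135152 and the full one is 2.
The region integral divided by the full integral gives P = 0.067576.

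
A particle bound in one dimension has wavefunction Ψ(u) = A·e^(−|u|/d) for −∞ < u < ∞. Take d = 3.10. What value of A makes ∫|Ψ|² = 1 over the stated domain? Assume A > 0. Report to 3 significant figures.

Normalization requires ∫|Ψ|² du = 1, integrated from −∞ to ∞.
Using ∫₀^∞ uⁿ e^(−αu) du = n!/αⁿ⁺¹, with Ψ = A·e^(−|u|/d), the integral evaluates to A²·[d].
Hence A² = 1/[d].
With d = 3.10: A² = 0.3226 and A = 0.5680.

A ≈ 0.568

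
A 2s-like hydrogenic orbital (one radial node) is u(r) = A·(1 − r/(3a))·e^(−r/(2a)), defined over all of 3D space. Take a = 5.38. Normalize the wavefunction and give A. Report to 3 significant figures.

The normalization condition is ∫|u|² 4πr² dr = 1 from 0 to ∞.
(Spherical symmetry: dV = 4πr² dr.)
With ∫₀^∞ r^4 e^(−αr) dr = 4!/α^5, carrying out the integral gives A² · 8·π·a^3/3.
So A² = (8·π·a^3/3)^(−1).
With a = 5.38: A² = 0.0007665 and A = 0.02769.

A ≈ 0.0277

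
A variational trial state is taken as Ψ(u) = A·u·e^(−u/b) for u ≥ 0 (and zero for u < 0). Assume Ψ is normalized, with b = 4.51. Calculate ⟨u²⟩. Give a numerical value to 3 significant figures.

The expectation value is the |Ψ|²-weighted average of u^2: ∫ u^2|Ψ|² du.
Using ∫₀^∞ uⁿ e^(−αu) du = n!/αⁿ⁺¹, the ratio of the moment integral to the normalization integral gives ⟨u²⟩ = 3·b^2.
Putting b = 4.51 gives 61.02.

⟨u^2⟩ ≈ 61.0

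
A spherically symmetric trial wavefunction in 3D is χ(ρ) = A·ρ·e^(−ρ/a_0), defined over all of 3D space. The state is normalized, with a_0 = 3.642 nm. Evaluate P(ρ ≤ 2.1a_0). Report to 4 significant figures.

With dV = 4πρ²dρ, the probability is ∫|χ|² dV over ρ ≤ 2.1a_0.
A² is fixed by ∫₀^∞ 4πρ²|χ|² dρ = 1, i.e. A² = (3·π·a_0^5)^(−1).
Let u = ρ/a_0; then A², 4π and the length scale all cancel, so P = ∫_{0}^{2.1} u^4·e^(-2·u) du ÷ ∫_{0}^{∞} u^4·e^(-2·u) du.
Using ∫ u^4·e^(-2·u) du = -(u^4/2 + u^3 + 3·u^2/2 + 3·u/2 + 3/4)·e^(-2·u), the numerator is ≈ 0.307630 and the denominator is 3/4.
Taking the ratio yields P = 0.41017.

P ≈ 0.4102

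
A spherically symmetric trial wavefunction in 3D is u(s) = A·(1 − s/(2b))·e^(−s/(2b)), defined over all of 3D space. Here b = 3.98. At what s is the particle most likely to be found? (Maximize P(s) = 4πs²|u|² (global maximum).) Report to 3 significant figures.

Set d/ds [P(s) = 4πs²|u|²] = 0 and solve for s > 0.
This gives s = b·(√(5) + 3).
With b = 3.98, the most probable radial distance is 20.84.

s ≈ 20.8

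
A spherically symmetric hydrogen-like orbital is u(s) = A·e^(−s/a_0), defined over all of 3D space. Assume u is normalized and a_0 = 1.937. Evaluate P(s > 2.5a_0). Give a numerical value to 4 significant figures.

P = ∫ |u|² 4πs² ds over s > 2.5a_0.
Normalization gives A² = 1/(π·a_0^3).
Let t = s/a_0; then A², 4π and the length scale all cancel, so P = ∫_{2.5}^{∞} t^2·e^(-2·t) dt ÷ ∫_{0}^{∞} t^2·e^(-2·t) dt.
An antiderivative of t^2·e^(-2·t) is -(2·t^2 + 2·t + 1)·e^(-2·t)/4; evaluating from 2.5 to ∞ gives 37·e^(-5)/8, while the full integral is 1/4.
The region integral divided by the full integral gives P = 0.12465.

P ≈ 0.1247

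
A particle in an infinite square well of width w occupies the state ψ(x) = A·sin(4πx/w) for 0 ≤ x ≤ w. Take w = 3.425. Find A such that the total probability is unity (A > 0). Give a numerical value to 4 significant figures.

A ≈ 0.7642

Require ∫ |ψ|² dx = 1 over the whole domain.
With ψ = A·sin(4πx/w), the integral evaluates to A²·[w/2].
Substituting w = 3.425 gives A² = 0.58394, so A = 0.76416.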